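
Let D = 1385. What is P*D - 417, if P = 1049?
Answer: 1452448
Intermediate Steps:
P*D - 417 = 1049*1385 - 417 = 1452865 - 417 = 1452448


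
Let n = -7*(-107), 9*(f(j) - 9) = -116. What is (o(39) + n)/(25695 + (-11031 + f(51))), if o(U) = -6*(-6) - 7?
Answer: 7002/131941 ≈ 0.053069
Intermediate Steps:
f(j) = -35/9 (f(j) = 9 + (⅑)*(-116) = 9 - 116/9 = -35/9)
n = 749
o(U) = 29 (o(U) = 36 - 7 = 29)
(o(39) + n)/(25695 + (-11031 + f(51))) = (29 + 749)/(25695 + (-11031 - 35/9)) = 778/(25695 - 99314/9) = 778/(131941/9) = 778*(9/131941) = 7002/131941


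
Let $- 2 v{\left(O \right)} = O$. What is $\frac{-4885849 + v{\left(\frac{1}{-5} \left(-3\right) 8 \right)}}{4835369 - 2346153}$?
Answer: $- \frac{24429257}{12446080} \approx -1.9628$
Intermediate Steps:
$v{\left(O \right)} = - \frac{O}{2}$
$\frac{-4885849 + v{\left(\frac{1}{-5} \left(-3\right) 8 \right)}}{4835369 - 2346153} = \frac{-4885849 - \frac{\frac{1}{-5} \left(-3\right) 8}{2}}{4835369 - 2346153} = \frac{-4885849 - \frac{\left(- \frac{1}{5}\right) \left(-3\right) 8}{2}}{2489216} = \left(-4885849 - \frac{\frac{3}{5} \cdot 8}{2}\right) \frac{1}{2489216} = \left(-4885849 - \frac{12}{5}\right) \frac{1}{2489216} = \left(- \frac{24429257}{5}\right) \frac{1}{2489216} = - \frac{24429257}{12446080}$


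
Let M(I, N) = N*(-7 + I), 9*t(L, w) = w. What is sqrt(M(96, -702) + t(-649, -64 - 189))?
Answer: I*sqrt(562555)/3 ≈ 250.01*I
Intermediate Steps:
t(L, w) = w/9
sqrt(M(96, -702) + t(-649, -64 - 189)) = sqrt(-702*(-7 + 96) + (-64 - 189)/9) = sqrt(-702*89 + (1/9)*(-253)) = sqrt(-62478 - 253/9) = sqrt(-562555/9) = I*sqrt(562555)/3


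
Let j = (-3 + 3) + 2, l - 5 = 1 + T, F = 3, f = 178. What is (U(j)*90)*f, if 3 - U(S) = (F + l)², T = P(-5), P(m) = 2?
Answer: -1890360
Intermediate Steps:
T = 2
l = 8 (l = 5 + (1 + 2) = 5 + 3 = 8)
j = 2 (j = 0 + 2 = 2)
U(S) = -118 (U(S) = 3 - (3 + 8)² = 3 - 1*11² = 3 - 1*121 = 3 - 121 = -118)
(U(j)*90)*f = -118*90*178 = -10620*178 = -1890360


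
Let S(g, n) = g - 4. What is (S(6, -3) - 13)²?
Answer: 121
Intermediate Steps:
S(g, n) = -4 + g
(S(6, -3) - 13)² = ((-4 + 6) - 13)² = (2 - 13)² = (-11)² = 121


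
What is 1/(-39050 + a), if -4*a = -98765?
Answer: -4/57435 ≈ -6.9644e-5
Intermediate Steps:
a = 98765/4 (a = -¼*(-98765) = 98765/4 ≈ 24691.)
1/(-39050 + a) = 1/(-39050 + 98765/4) = 1/(-57435/4) = -4/57435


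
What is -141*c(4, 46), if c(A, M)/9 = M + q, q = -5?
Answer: -52029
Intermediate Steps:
c(A, M) = -45 + 9*M (c(A, M) = 9*(M - 5) = 9*(-5 + M) = -45 + 9*M)
-141*c(4, 46) = -141*(-45 + 9*46) = -141*(-45 + 414) = -141*369 = -52029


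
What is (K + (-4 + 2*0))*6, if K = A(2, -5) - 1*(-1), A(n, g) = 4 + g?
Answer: -24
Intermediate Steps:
K = 0 (K = (4 - 5) - 1*(-1) = -1 + 1 = 0)
(K + (-4 + 2*0))*6 = (0 + (-4 + 2*0))*6 = (0 + (-4 + 0))*6 = (0 - 4)*6 = -4*6 = -24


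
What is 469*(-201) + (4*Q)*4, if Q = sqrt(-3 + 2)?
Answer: -94269 + 16*I ≈ -94269.0 + 16.0*I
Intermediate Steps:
Q = I (Q = sqrt(-1) = I ≈ 1.0*I)
469*(-201) + (4*Q)*4 = 469*(-201) + (4*I)*4 = -94269 + 16*I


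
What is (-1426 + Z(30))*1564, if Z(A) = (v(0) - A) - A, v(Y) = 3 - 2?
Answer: -2322540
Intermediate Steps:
v(Y) = 1
Z(A) = 1 - 2*A (Z(A) = (1 - A) - A = 1 - 2*A)
(-1426 + Z(30))*1564 = (-1426 + (1 - 2*30))*1564 = (-1426 + (1 - 60))*1564 = (-1426 - 59)*1564 = -1485*1564 = -2322540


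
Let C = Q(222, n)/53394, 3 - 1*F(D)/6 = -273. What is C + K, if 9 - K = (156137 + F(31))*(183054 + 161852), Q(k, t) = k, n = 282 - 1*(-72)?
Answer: -484316973043614/8899 ≈ -5.4424e+10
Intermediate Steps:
F(D) = 1656 (F(D) = 18 - 6*(-273) = 18 + 1638 = 1656)
n = 354 (n = 282 + 72 = 354)
C = 37/8899 (C = 222/53394 = 222*(1/53394) = 37/8899 ≈ 0.0041578)
K = -54423752449 (K = 9 - (156137 + 1656)*(183054 + 161852) = 9 - 157793*344906 = 9 - 1*54423752458 = 9 - 54423752458 = -54423752449)
C + K = 37/8899 - 54423752449 = -484316973043614/8899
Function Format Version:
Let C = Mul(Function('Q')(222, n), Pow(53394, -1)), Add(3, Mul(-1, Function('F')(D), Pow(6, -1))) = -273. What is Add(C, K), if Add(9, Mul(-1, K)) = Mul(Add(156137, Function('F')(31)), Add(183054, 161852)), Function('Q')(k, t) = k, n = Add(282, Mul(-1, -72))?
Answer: Rational(-484316973043614, 8899) ≈ -5.4424e+10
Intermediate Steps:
Function('F')(D) = 1656 (Function('F')(D) = Add(18, Mul(-6, -273)) = Add(18, 1638) = 1656)
n = 354 (n = Add(282, 72) = 354)
C = Rational(37, 8899) (C = Mul(222, Pow(53394, -1)) = Mul(222, Rational(1, 53394)) = Rational(37, 8899) ≈ 0.0041578)
K = -54423752449 (K = Add(9, Mul(-1, Mul(Add(156137, 1656), Add(183054, 161852)))) = Add(9, Mul(-1, Mul(157793, 344906))) = Add(9, Mul(-1, 54423752458)) = Add(9, -54423752458) = -54423752449)
Add(C, K) = Add(Rational(37, 8899), -54423752449) = Rational(-484316973043614, 8899)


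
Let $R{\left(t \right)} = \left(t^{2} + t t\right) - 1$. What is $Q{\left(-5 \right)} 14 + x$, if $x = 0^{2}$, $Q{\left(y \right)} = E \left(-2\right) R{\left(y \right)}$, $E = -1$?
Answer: $1372$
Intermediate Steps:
$R{\left(t \right)} = -1 + 2 t^{2}$ ($R{\left(t \right)} = \left(t^{2} + t^{2}\right) - 1 = 2 t^{2} - 1 = -1 + 2 t^{2}$)
$Q{\left(y \right)} = -2 + 4 y^{2}$ ($Q{\left(y \right)} = \left(-1\right) \left(-2\right) \left(-1 + 2 y^{2}\right) = 2 \left(-1 + 2 y^{2}\right) = -2 + 4 y^{2}$)
$x = 0$
$Q{\left(-5 \right)} 14 + x = \left(-2 + 4 \left(-5\right)^{2}\right) 14 + 0 = \left(-2 + 4 \cdot 25\right) 14 + 0 = \left(-2 + 100\right) 14 + 0 = 98 \cdot 14 + 0 = 1372 + 0 = 1372$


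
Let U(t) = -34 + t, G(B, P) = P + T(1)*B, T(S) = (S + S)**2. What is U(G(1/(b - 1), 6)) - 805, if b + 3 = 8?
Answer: -832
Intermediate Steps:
b = 5 (b = -3 + 8 = 5)
T(S) = 4*S**2 (T(S) = (2*S)**2 = 4*S**2)
G(B, P) = P + 4*B (G(B, P) = P + (4*1**2)*B = P + (4*1)*B = P + 4*B)
U(G(1/(b - 1), 6)) - 805 = (-34 + (6 + 4/(5 - 1))) - 805 = (-34 + (6 + 4/4)) - 805 = (-34 + (6 + 4*(1/4))) - 805 = (-34 + (6 + 1)) - 805 = (-34 + 7) - 805 = -27 - 805 = -832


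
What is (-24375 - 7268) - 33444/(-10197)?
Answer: -35847803/1133 ≈ -31640.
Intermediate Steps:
(-24375 - 7268) - 33444/(-10197) = -31643 - 33444*(-1/10197) = -31643 + 3716/1133 = -35847803/1133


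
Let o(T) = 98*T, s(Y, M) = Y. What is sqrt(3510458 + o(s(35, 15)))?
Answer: 84*sqrt(498) ≈ 1874.5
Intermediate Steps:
sqrt(3510458 + o(s(35, 15))) = sqrt(3510458 + 98*35) = sqrt(3510458 + 3430) = sqrt(3513888) = 84*sqrt(498)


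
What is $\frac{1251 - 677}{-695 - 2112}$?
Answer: $- \frac{82}{401} \approx -0.20449$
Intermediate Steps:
$\frac{1251 - 677}{-695 - 2112} = \frac{574}{-2807} = 574 \left(- \frac{1}{2807}\right) = - \frac{82}{401}$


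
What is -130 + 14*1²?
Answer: -116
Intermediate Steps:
-130 + 14*1² = -130 + 14*1 = -130 + 14 = -116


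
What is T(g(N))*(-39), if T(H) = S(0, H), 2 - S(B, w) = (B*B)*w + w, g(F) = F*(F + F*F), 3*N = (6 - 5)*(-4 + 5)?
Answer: -650/9 ≈ -72.222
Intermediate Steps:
N = ⅓ (N = ((6 - 5)*(-4 + 5))/3 = (1*1)/3 = (⅓)*1 = ⅓ ≈ 0.33333)
g(F) = F*(F + F²)
S(B, w) = 2 - w - w*B² (S(B, w) = 2 - ((B*B)*w + w) = 2 - (B²*w + w) = 2 - (w*B² + w) = 2 - (w + w*B²) = 2 + (-w - w*B²) = 2 - w - w*B²)
T(H) = 2 - H (T(H) = 2 - H - 1*H*0² = 2 - H - 1*H*0 = 2 - H + 0 = 2 - H)
T(g(N))*(-39) = (2 - (⅓)²*(1 + ⅓))*(-39) = (2 - 4/(9*3))*(-39) = (2 - 1*4/27)*(-39) = (2 - 4/27)*(-39) = (50/27)*(-39) = -650/9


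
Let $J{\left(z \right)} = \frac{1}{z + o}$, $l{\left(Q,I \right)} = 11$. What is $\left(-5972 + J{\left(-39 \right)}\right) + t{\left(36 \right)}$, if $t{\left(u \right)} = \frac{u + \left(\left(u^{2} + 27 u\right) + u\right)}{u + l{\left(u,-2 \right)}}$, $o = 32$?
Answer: $- \frac{1948455}{329} \approx -5922.4$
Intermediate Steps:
$t{\left(u \right)} = \frac{u^{2} + 29 u}{11 + u}$ ($t{\left(u \right)} = \frac{u + \left(\left(u^{2} + 27 u\right) + u\right)}{u + 11} = \frac{u + \left(u^{2} + 28 u\right)}{11 + u} = \frac{u^{2} + 29 u}{11 + u}$)
$J{\left(z \right)} = \frac{1}{32 + z}$ ($J{\left(z \right)} = \frac{1}{z + 32} = \frac{1}{32 + z}$)
$\left(-5972 + J{\left(-39 \right)}\right) + t{\left(36 \right)} = \left(-5972 + \frac{1}{32 - 39}\right) + \frac{36 \left(29 + 36\right)}{11 + 36} = \left(-5972 + \frac{1}{-7}\right) + 36 \cdot \frac{1}{47} \cdot 65 = \left(-5972 - \frac{1}{7}\right) + 36 \cdot \frac{1}{47} \cdot 65 = - \frac{41805}{7} + \frac{2340}{47} = - \frac{1948455}{329}$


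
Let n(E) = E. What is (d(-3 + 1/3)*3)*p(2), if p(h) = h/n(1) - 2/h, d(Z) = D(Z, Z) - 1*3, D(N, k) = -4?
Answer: -21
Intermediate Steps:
d(Z) = -7 (d(Z) = -4 - 1*3 = -4 - 3 = -7)
p(h) = h - 2/h (p(h) = h/1 - 2/h = h*1 - 2/h = h - 2/h)
(d(-3 + 1/3)*3)*p(2) = (-7*3)*(2 - 2/2) = -21*(2 - 2*1/2) = -21*(2 - 1) = -21*1 = -21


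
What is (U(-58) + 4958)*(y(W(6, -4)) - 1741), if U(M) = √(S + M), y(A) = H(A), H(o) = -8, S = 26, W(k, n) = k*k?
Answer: -8671542 - 6996*I*√2 ≈ -8.6715e+6 - 9893.8*I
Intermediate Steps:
W(k, n) = k²
y(A) = -8
U(M) = √(26 + M)
(U(-58) + 4958)*(y(W(6, -4)) - 1741) = (√(26 - 58) + 4958)*(-8 - 1741) = (√(-32) + 4958)*(-1749) = (4*I*√2 + 4958)*(-1749) = (4958 + 4*I*√2)*(-1749) = -8671542 - 6996*I*√2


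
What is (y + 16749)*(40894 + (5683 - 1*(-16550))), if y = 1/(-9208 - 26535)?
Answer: 37791578635262/35743 ≈ 1.0573e+9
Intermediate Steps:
y = -1/35743 (y = 1/(-35743) = -1/35743 ≈ -2.7978e-5)
(y + 16749)*(40894 + (5683 - 1*(-16550))) = (-1/35743 + 16749)*(40894 + (5683 - 1*(-16550))) = 598659506*(40894 + (5683 + 16550))/35743 = 598659506*(40894 + 22233)/35743 = (598659506/35743)*63127 = 37791578635262/35743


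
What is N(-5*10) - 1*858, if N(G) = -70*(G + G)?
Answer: 6142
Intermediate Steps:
N(G) = -140*G
N(-5*10) - 1*858 = -(-700)*10 - 1*858 = -140*(-50) - 858 = 7000 - 858 = 6142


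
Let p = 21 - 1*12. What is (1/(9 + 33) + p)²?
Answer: 143641/1764 ≈ 81.429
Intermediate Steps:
p = 9 (p = 21 - 12 = 9)
(1/(9 + 33) + p)² = (1/(9 + 33) + 9)² = (1/42 + 9)² = (379/42)² = 143641/1764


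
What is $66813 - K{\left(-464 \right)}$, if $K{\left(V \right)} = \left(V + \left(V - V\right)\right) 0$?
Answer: $66813$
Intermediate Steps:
$K{\left(V \right)} = 0$ ($K{\left(V \right)} = \left(V + 0\right) 0 = V 0 = 0$)
$66813 - K{\left(-464 \right)} = 66813 - 0 = 66813 + 0 = 66813$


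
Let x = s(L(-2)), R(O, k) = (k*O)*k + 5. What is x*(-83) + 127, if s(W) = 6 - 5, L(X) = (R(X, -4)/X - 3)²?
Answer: 44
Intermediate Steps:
R(O, k) = 5 + O*k² (R(O, k) = (O*k)*k + 5 = O*k² + 5 = 5 + O*k²)
L(X) = (-3 + (5 + 16*X)/X)² (L(X) = ((5 + X*(-4)²)/X - 3)² = ((5 + X*16)/X - 3)² = ((5 + 16*X)/X - 3)² = (-3 + (5 + 16*X)/X)²)
s(W) = 1
x = 1
x*(-83) + 127 = 1*(-83) + 127 = -83 + 127 = 44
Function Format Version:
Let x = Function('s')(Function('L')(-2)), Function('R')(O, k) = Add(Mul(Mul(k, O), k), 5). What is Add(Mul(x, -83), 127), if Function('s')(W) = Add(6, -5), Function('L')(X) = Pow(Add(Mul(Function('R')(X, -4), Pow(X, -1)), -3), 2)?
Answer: 44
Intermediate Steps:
Function('R')(O, k) = Add(5, Mul(O, Pow(k, 2))) (Function('R')(O, k) = Add(Mul(Mul(O, k), k), 5) = Add(Mul(O, Pow(k, 2)), 5) = Add(5, Mul(O, Pow(k, 2))))
Function('L')(X) = Pow(Add(-3, Mul(Pow(X, -1), Add(5, Mul(16, X)))), 2) (Function('L')(X) = Pow(Add(Mul(Add(5, Mul(X, Pow(-4, 2))), Pow(X, -1)), -3), 2) = Pow(Add(Mul(Add(5, Mul(X, 16)), Pow(X, -1)), -3), 2) = Pow(Add(Mul(Add(5, Mul(16, X)), Pow(X, -1)), -3), 2) = Pow(Add(Mul(Pow(X, -1), Add(5, Mul(16, X))), -3), 2) = Pow(Add(-3, Mul(Pow(X, -1), Add(5, Mul(16, X)))), 2))
Function('s')(W) = 1
x = 1
Add(Mul(x, -83), 127) = Add(Mul(1, -83), 127) = Add(-83, 127) = 44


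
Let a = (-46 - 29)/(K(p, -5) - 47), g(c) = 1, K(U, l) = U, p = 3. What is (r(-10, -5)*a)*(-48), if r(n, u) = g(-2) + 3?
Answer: -3600/11 ≈ -327.27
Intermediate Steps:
r(n, u) = 4 (r(n, u) = 1 + 3 = 4)
a = 75/44 (a = (-46 - 29)/(3 - 47) = -75/(-44) = -75*(-1/44) = 75/44 ≈ 1.7045)
(r(-10, -5)*a)*(-48) = (4*(75/44))*(-48) = (75/11)*(-48) = -3600/11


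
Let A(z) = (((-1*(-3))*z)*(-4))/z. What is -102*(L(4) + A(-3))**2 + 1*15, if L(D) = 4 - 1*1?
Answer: -8247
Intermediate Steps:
L(D) = 3 (L(D) = 4 - 1 = 3)
A(z) = -12 (A(z) = ((3*z)*(-4))/z = (-12*z)/z = -12)
-102*(L(4) + A(-3))**2 + 1*15 = -102*(3 - 12)**2 + 1*15 = -102*(-9)**2 + 15 = -102*81 + 15 = -8262 + 15 = -8247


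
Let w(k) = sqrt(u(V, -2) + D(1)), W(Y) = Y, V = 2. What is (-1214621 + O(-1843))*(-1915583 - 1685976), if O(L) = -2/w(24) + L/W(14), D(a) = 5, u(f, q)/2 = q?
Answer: 61250147234835/14 ≈ 4.3750e+12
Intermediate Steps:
u(f, q) = 2*q
w(k) = 1 (w(k) = sqrt(2*(-2) + 5) = sqrt(-4 + 5) = sqrt(1) = 1)
O(L) = -2 + L/14 (O(L) = -2/1 + L/14 = -2*1 + L*(1/14) = -2 + L/14)
(-1214621 + O(-1843))*(-1915583 - 1685976) = (-1214621 + (-2 + (1/14)*(-1843)))*(-1915583 - 1685976) = (-1214621 + (-2 - 1843/14))*(-3601559) = (-1214621 - 1871/14)*(-3601559) = -17006565/14*(-3601559) = 61250147234835/14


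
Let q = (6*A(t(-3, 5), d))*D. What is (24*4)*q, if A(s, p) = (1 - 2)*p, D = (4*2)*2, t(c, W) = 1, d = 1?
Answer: -9216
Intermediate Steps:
D = 16 (D = 8*2 = 16)
A(s, p) = -p
q = -96 (q = (6*(-1*1))*16 = (6*(-1))*16 = -6*16 = -96)
(24*4)*q = (24*4)*(-96) = 96*(-96) = -9216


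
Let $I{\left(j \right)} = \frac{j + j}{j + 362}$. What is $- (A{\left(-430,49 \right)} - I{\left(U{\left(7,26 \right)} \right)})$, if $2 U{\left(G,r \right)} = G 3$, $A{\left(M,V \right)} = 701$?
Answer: $- \frac{522203}{745} \approx -700.94$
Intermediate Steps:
$U{\left(G,r \right)} = \frac{3 G}{2}$ ($U{\left(G,r \right)} = \frac{G 3}{2} = \frac{3 G}{2}$)
$I{\left(j \right)} = \frac{2 j}{362 + j}$
$- (A{\left(-430,49 \right)} - I{\left(U{\left(7,26 \right)} \right)}) = - (701 - \frac{2 \cdot \frac{3}{2} \cdot 7}{362 + \frac{3}{2} \cdot 7}) = - (701 - 2 \cdot \frac{21}{2} \frac{1}{362 + \frac{21}{2}}) = - (701 - 2 \cdot \frac{21}{2} \frac{1}{\frac{745}{2}}) = - (701 - 2 \cdot \frac{21}{2} \cdot \frac{2}{745}) = - (701 - \frac{42}{745}) = \left(-1\right) \frac{522203}{745} = - \frac{522203}{745}$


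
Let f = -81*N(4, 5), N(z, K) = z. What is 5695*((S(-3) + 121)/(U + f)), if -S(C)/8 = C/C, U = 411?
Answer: 643535/87 ≈ 7397.0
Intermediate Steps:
f = -324 (f = -81*4 = -324)
S(C) = -8 (S(C) = -8*C/C = -8*1 = -8)
5695*((S(-3) + 121)/(U + f)) = 5695*((-8 + 121)/(411 - 324)) = 5695*(113/87) = 643535/87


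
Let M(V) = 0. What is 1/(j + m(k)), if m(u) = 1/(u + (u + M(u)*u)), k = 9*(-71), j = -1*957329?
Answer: -1278/1223466463 ≈ -1.0446e-6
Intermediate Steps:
j = -957329
k = -639
m(u) = 1/(2*u) (m(u) = 1/(u + (u + 0*u)) = 1/(u + (u + 0)) = 1/(u + u) = 1/(2*u))
1/(j + m(k)) = 1/(-957329 + (½)/(-639)) = 1/(-957329 + (½)*(-1/639)) = 1/(-957329 - 1/1278) = 1/(-1223466463/1278) = -1278/1223466463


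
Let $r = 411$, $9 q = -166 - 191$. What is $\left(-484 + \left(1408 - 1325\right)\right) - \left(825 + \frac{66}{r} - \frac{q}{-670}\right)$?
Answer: $- \frac{337631537}{275370} \approx -1226.1$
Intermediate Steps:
$q = - \frac{119}{3}$ ($q = \frac{-166 - 191}{9} = \frac{1}{9} \left(-357\right) = - \frac{119}{3} \approx -39.667$)
$\left(-484 + \left(1408 - 1325\right)\right) - \left(825 + \frac{66}{r} - \frac{q}{-670}\right) = \left(-484 + \left(1408 - 1325\right)\right) - \frac{227208167}{275370} = \left(-484 + 83\right) + \left(\left(- \frac{22}{137} + \frac{119}{2010}\right) - 825\right) = -401 - \frac{227208167}{275370} = - \frac{337631537}{275370}$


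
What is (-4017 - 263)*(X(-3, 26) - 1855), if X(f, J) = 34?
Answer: 7793880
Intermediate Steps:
(-4017 - 263)*(X(-3, 26) - 1855) = (-4017 - 263)*(34 - 1855) = -4280*(-1821) = 7793880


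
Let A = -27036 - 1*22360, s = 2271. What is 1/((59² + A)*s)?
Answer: -1/104272965 ≈ -9.5902e-9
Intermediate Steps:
A = -49396 (A = -27036 - 22360 = -49396)
1/((59² + A)*s) = 1/(59² - 49396*2271) = (1/2271)/(3481 - 49396) = (1/2271)/(-45915) = -1/45915*1/2271 = -1/104272965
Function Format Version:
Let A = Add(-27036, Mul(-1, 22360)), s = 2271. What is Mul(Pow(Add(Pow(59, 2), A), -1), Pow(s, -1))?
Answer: Rational(-1, 104272965) ≈ -9.5902e-9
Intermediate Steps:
A = -49396 (A = Add(-27036, -22360) = -49396)
Mul(Pow(Add(Pow(59, 2), A), -1), Pow(s, -1)) = Mul(Pow(Add(Pow(59, 2), -49396), -1), Pow(2271, -1)) = Mul(Pow(Add(3481, -49396), -1), Rational(1, 2271)) = Mul(Pow(-45915, -1), Rational(1, 2271)) = Mul(Rational(-1, 45915), Rational(1, 2271)) = Rational(-1, 104272965)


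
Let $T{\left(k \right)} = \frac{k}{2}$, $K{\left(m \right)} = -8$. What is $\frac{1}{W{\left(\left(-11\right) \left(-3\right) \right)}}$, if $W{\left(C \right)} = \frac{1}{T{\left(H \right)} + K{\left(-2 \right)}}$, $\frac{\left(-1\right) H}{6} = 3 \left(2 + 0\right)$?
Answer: $-26$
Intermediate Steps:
$H = -36$ ($H = - 6 \cdot 3 \left(2 + 0\right) = - 6 \cdot 3 \cdot 2 = \left(-6\right) 6 = -36$)
$T{\left(k \right)} = \frac{k}{2}$ ($T{\left(k \right)} = k \frac{1}{2} = \frac{k}{2}$)
$W{\left(C \right)} = - \frac{1}{26}$ ($W{\left(C \right)} = \frac{1}{\frac{1}{2} \left(-36\right) - 8} = \frac{1}{-18 - 8} = \frac{1}{-26} = - \frac{1}{26}$)
$\frac{1}{W{\left(\left(-11\right) \left(-3\right) \right)}} = \frac{1}{- \frac{1}{26}} = -26$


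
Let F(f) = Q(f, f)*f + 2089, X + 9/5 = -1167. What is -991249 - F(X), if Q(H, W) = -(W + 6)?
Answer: 9143566/25 ≈ 3.6574e+5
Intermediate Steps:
Q(H, W) = -6 - W (Q(H, W) = -(6 + W) = -6 - W)
X = -5844/5 (X = -9/5 - 1167 = -5844/5 ≈ -1168.8)
F(f) = 2089 + f*(-6 - f) (F(f) = (-6 - f)*f + 2089 = f*(-6 - f) + 2089 = 2089 + f*(-6 - f))
-991249 - F(X) = -991249 - (2089 - 1*(-5844/5)*(6 - 5844/5)) = -991249 - (2089 - 1*(-5844/5)*(-5814/5)) = -991249 - (2089 - 33977016/25) = -991249 - 1*(-33924791/25) = -991249 + 33924791/25 = 9143566/25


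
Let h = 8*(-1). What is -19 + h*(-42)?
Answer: 317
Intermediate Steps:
h = -8
-19 + h*(-42) = -19 - 8*(-42) = -19 + 336 = 317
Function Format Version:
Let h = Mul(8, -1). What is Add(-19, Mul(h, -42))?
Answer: 317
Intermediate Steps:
h = -8
Add(-19, Mul(h, -42)) = Add(-19, Mul(-8, -42)) = Add(-19, 336) = 317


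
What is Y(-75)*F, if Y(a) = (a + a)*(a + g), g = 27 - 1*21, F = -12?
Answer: -124200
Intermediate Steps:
g = 6 (g = 27 - 21 = 6)
Y(a) = 2*a*(6 + a) (Y(a) = (a + a)*(a + 6) = (2*a)*(6 + a) = 2*a*(6 + a))
Y(-75)*F = (2*(-75)*(6 - 75))*(-12) = (2*(-75)*(-69))*(-12) = 10350*(-12) = -124200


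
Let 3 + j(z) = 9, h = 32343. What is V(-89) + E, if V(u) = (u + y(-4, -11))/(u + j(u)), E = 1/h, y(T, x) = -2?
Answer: 2943296/2684469 ≈ 1.0964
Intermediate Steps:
j(z) = 6 (j(z) = -3 + 9 = 6)
E = 1/32343 ≈ 3.0919e-5
V(u) = (-2 + u)/(6 + u) (V(u) = (u - 2)/(u + 6) = (-2 + u)/(6 + u))
V(-89) + E = (-2 - 89)/(6 - 89) + 1/32343 = -91/(-83) + 1/32343 = -1/83*(-91) + 1/32343 = 91/83 + 1/32343 = 2943296/2684469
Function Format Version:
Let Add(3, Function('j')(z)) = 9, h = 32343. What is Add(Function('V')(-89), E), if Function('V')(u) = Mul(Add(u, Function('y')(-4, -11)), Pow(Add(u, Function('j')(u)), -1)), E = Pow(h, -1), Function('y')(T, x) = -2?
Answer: Rational(2943296, 2684469) ≈ 1.0964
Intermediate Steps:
Function('j')(z) = 6 (Function('j')(z) = Add(-3, 9) = 6)
E = Rational(1, 32343) (E = Pow(32343, -1) = Rational(1, 32343) ≈ 3.0919e-5)
Function('V')(u) = Mul(Pow(Add(6, u), -1), Add(-2, u)) (Function('V')(u) = Mul(Add(u, -2), Pow(Add(u, 6), -1)) = Mul(Add(-2, u), Pow(Add(6, u), -1)) = Mul(Pow(Add(6, u), -1), Add(-2, u)))
Add(Function('V')(-89), E) = Add(Mul(Pow(Add(6, -89), -1), Add(-2, -89)), Rational(1, 32343)) = Add(Mul(Pow(-83, -1), -91), Rational(1, 32343)) = Add(Mul(Rational(-1, 83), -91), Rational(1, 32343)) = Add(Rational(91, 83), Rational(1, 32343)) = Rational(2943296, 2684469)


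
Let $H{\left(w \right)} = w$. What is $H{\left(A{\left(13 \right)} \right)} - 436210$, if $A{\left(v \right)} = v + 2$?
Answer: $-436195$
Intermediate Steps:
$A{\left(v \right)} = 2 + v$
$H{\left(A{\left(13 \right)} \right)} - 436210 = \left(2 + 13\right) - 436210 = 15 - 436210 = -436195$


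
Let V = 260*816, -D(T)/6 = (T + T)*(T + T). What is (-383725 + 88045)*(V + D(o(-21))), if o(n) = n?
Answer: -59601991680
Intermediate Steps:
D(T) = -24*T² (D(T) = -6*(T + T)*(T + T) = -6*2*T*2*T = -24*T²)
V = 212160
(-383725 + 88045)*(V + D(o(-21))) = (-383725 + 88045)*(212160 - 24*(-21)²) = -295680*(212160 - 24*441) = -295680*(212160 - 10584) = -295680*201576 = -59601991680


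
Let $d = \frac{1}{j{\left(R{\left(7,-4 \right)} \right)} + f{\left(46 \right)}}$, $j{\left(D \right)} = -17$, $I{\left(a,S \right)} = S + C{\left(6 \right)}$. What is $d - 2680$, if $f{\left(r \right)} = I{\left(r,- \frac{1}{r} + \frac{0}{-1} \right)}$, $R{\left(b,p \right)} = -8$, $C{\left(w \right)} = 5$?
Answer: $- \frac{1482086}{553} \approx -2680.1$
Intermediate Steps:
$I{\left(a,S \right)} = 5 + S$ ($I{\left(a,S \right)} = S + 5 = 5 + S$)
$f{\left(r \right)} = 5 - \frac{1}{r}$ ($f{\left(r \right)} = 5 + \left(- \frac{1}{r} + \frac{0}{-1}\right) = 5 + \left(- \frac{1}{r} + 0 \left(-1\right)\right) = 5 + \left(- \frac{1}{r} + 0\right) = 5 - \frac{1}{r}$)
$d = - \frac{46}{553}$ ($d = \frac{1}{-17 + \left(5 - \frac{1}{46}\right)} = \frac{1}{-17 + \frac{229}{46}} = \frac{1}{- \frac{553}{46}} = - \frac{46}{553} \approx -0.083183$)
$d - 2680 = - \frac{46}{553} - 2680 = - \frac{1482086}{553}$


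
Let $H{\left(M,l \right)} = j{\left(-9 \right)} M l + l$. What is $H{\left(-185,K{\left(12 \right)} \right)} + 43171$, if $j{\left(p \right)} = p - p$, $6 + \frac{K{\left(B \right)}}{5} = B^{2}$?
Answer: $43861$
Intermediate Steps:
$K{\left(B \right)} = -30 + 5 B^{2}$
$j{\left(p \right)} = 0$
$H{\left(M,l \right)} = l$ ($H{\left(M,l \right)} = 0 M l + l = 0 l + l = 0 + l = l$)
$H{\left(-185,K{\left(12 \right)} \right)} + 43171 = \left(-30 + 5 \cdot 12^{2}\right) + 43171 = \left(-30 + 5 \cdot 144\right) + 43171 = \left(-30 + 720\right) + 43171 = 690 + 43171 = 43861$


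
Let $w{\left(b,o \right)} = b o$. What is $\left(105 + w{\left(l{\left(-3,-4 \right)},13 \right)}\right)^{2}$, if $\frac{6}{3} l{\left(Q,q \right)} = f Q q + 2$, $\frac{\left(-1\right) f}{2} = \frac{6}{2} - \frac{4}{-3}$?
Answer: $311364$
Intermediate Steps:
$f = - \frac{26}{3}$ ($f = - 2 \left(\frac{6}{2} - \frac{4}{-3}\right) = - 2 \left(6 \cdot \frac{1}{2} - - \frac{4}{3}\right) = - 2 \left(3 + \frac{4}{3}\right) = \left(-2\right) \frac{13}{3} = - \frac{26}{3} \approx -8.6667$)
$l{\left(Q,q \right)} = 1 - \frac{13 Q q}{3}$ ($l{\left(Q,q \right)} = \frac{- \frac{26 Q}{3} q + 2}{2} = \frac{- \frac{26 Q q}{3} + 2}{2} = \frac{2 - \frac{26 Q q}{3}}{2} = 1 - \frac{13 Q q}{3}$)
$\left(105 + w{\left(l{\left(-3,-4 \right)},13 \right)}\right)^{2} = \left(105 + \left(1 - \left(-13\right) \left(-4\right)\right) 13\right)^{2} = \left(105 + \left(1 - 52\right) 13\right)^{2} = \left(105 - 663\right)^{2} = \left(-558\right)^{2} = 311364$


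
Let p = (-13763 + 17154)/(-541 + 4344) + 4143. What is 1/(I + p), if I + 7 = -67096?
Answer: -3803/239433489 ≈ -1.5883e-5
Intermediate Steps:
I = -67103 (I = -7 - 67096 = -67103)
p = 15759220/3803 (p = 3391/3803 + 4143 = 15759220/3803 ≈ 4143.9)
1/(I + p) = 1/(-67103 + 15759220/3803) = 1/(-239433489/3803) = -3803/239433489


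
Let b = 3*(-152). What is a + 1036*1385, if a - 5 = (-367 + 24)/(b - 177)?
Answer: 908269888/633 ≈ 1.4349e+6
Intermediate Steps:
b = -456
a = 3508/633 (a = 5 + (-367 + 24)/(-456 - 177) = 5 - 343/(-633) = 5 - 343*(-1/633) = 5 + 343/633 = 3508/633 ≈ 5.5419)
a + 1036*1385 = 3508/633 + 1036*1385 = 3508/633 + 1434860 = 908269888/633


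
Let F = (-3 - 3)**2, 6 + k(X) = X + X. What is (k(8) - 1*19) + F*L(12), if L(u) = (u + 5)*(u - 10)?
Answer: 1215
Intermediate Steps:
L(u) = (-10 + u)*(5 + u) (L(u) = (5 + u)*(-10 + u) = (-10 + u)*(5 + u))
k(X) = -6 + 2*X (k(X) = -6 + (X + X) = -6 + 2*X)
F = 36 (F = (-6)**2 = 36)
(k(8) - 1*19) + F*L(12) = ((-6 + 2*8) - 1*19) + 36*(-50 + 12**2 - 5*12) = ((-6 + 16) - 19) + 36*(-50 + 144 - 60) = (10 - 19) + 36*34 = -9 + 1224 = 1215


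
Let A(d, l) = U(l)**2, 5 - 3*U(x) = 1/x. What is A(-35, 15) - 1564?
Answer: -3161624/2025 ≈ -1561.3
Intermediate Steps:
U(x) = 5/3 - 1/(3*x)
A(d, l) = (-1 + 5*l)**2/(9*l**2) (A(d, l) = ((-1 + 5*l)/(3*l))**2 = (-1 + 5*l)**2/(9*l**2))
A(-35, 15) - 1564 = (1/9)*(-1 + 5*15)**2/15**2 - 1564 = (1/9)*(1/225)*(-1 + 75)**2 - 1564 = (1/9)*(1/225)*74**2 - 1564 = (1/9)*(1/225)*5476 - 1564 = 5476/2025 - 1564 = -3161624/2025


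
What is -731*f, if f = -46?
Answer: 33626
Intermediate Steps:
-731*f = -731*(-46) = 33626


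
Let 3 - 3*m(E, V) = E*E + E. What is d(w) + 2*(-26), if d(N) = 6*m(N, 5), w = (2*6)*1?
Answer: -358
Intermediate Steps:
m(E, V) = 1 - E/3 - E²/3 (m(E, V) = 1 - (E*E + E)/3 = 1 - (E² + E)/3 = 1 - (E + E²)/3 = 1 + (-E/3 - E²/3) = 1 - E/3 - E²/3)
w = 12 (w = 12*1 = 12)
d(N) = 6 - 2*N - 2*N² (d(N) = 6*(1 - N/3 - N²/3) = 6 - 2*N - 2*N²)
d(w) + 2*(-26) = (6 - 2*12 - 2*12²) + 2*(-26) = (6 - 24 - 2*144) - 52 = (6 - 24 - 288) - 52 = -306 - 52 = -358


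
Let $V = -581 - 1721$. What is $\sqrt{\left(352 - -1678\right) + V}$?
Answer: $4 i \sqrt{17} \approx 16.492 i$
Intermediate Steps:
$V = -2302$
$\sqrt{\left(352 - -1678\right) + V} = \sqrt{\left(352 - -1678\right) - 2302} = \sqrt{\left(352 + 1678\right) - 2302} = \sqrt{2030 - 2302} = \sqrt{-272} = 4 i \sqrt{17}$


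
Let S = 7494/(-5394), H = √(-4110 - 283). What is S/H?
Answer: 1249*I*√4393/3949307 ≈ 0.020961*I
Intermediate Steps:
H = I*√4393 (H = √(-4393) = I*√4393 ≈ 66.28*I)
S = -1249/899 (S = 7494*(-1/5394) = -1249/899 ≈ -1.3893)
S/H = -1249*(-I*√4393/4393)/899 = -(-1249)*I*√4393/3949307 = 1249*I*√4393/3949307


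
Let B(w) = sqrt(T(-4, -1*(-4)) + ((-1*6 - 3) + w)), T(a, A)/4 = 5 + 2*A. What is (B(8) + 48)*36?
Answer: 1728 + 36*sqrt(51) ≈ 1985.1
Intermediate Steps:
T(a, A) = 20 + 8*A (T(a, A) = 4*(5 + 2*A) = 20 + 8*A)
B(w) = sqrt(43 + w) (B(w) = sqrt((20 + 8*(-1*(-4))) + ((-1*6 - 3) + w)) = sqrt((20 + 8*4) + ((-6 - 3) + w)) = sqrt((20 + 32) + (-9 + w)) = sqrt(52 + (-9 + w)) = sqrt(43 + w))
(B(8) + 48)*36 = (sqrt(43 + 8) + 48)*36 = (sqrt(51) + 48)*36 = (48 + sqrt(51))*36 = 1728 + 36*sqrt(51)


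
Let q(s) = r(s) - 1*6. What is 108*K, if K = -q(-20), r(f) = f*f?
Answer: -42552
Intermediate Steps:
r(f) = f²
q(s) = -6 + s² (q(s) = s² - 1*6 = s² - 6 = -6 + s²)
K = -394 (K = -(-6 + (-20)²) = -(-6 + 400) = -1*394 = -394)
108*K = 108*(-394) = -42552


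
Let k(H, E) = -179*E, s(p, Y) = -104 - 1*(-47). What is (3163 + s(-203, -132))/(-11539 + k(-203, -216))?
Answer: 3106/27125 ≈ 0.11451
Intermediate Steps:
s(p, Y) = -57 (s(p, Y) = -104 + 47 = -57)
(3163 + s(-203, -132))/(-11539 + k(-203, -216)) = (3163 - 57)/(-11539 - 179*(-216)) = 3106/(-11539 + 38664) = 3106/27125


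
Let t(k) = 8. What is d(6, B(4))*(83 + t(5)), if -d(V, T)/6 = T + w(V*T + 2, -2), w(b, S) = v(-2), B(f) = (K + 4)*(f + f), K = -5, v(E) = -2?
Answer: 5460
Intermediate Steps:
B(f) = -2*f (B(f) = (-5 + 4)*(f + f) = -2*f)
w(b, S) = -2
d(V, T) = 12 - 6*T (d(V, T) = -6*(T - 2) = -6*(-2 + T) = 12 - 6*T)
d(6, B(4))*(83 + t(5)) = (12 - (-12)*4)*(83 + 8) = (12 - 6*(-8))*91 = (12 + 48)*91 = 60*91 = 5460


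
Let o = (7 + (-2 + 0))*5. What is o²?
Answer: 625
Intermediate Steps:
o = 25 (o = (7 - 2)*5 = 5*5 = 25)
o² = 25² = 625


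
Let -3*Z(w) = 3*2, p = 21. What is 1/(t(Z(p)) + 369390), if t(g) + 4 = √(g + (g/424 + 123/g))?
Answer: 78309832/28926555616615 - 2*I*√713539/28926555616615 ≈ 2.7072e-6 - 5.8404e-11*I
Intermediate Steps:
Z(w) = -2
t(g) = -4 + √(123/g + 425*g/424) (t(g) = -4 + √(g + (g/424 + 123/g)) = -4 + √(g + (123/g + g/424)) = -4 + √(123/g + 425*g/424))
1/(t(Z(p)) + 369390) = 1/((-4 + √(45050*(-2) + 5528112/(-2))/212) + 369390) = 1/((-4 + √(-90100 + 5528112*(-½))/212) + 369390) = 1/((-4 + √(-90100 - 2764056)/212) + 369390) = 1/((-4 + √(-2854156)/212) + 369390) = 1/((-4 + (2*I*√713539)/212) + 369390) = 1/((-4 + I*√713539/106) + 369390) = 1/(369386 + I*√713539/106)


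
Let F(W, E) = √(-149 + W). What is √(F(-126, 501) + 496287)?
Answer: √(496287 + 5*I*√11) ≈ 704.48 + 0.01*I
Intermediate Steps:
√(F(-126, 501) + 496287) = √(√(-149 - 126) + 496287) = √(√(-275) + 496287) = √(5*I*√11 + 496287) = √(496287 + 5*I*√11)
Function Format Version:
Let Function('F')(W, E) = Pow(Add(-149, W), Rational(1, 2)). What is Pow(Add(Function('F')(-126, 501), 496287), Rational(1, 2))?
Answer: Pow(Add(496287, Mul(5, I, Pow(11, Rational(1, 2)))), Rational(1, 2)) ≈ Add(704.48, Mul(0.01, I))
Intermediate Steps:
Pow(Add(Function('F')(-126, 501), 496287), Rational(1, 2)) = Pow(Add(Pow(Add(-149, -126), Rational(1, 2)), 496287), Rational(1, 2)) = Pow(Add(Pow(-275, Rational(1, 2)), 496287), Rational(1, 2)) = Pow(Add(Mul(5, I, Pow(11, Rational(1, 2))), 496287), Rational(1, 2)) = Pow(Add(496287, Mul(5, I, Pow(11, Rational(1, 2)))), Rational(1, 2))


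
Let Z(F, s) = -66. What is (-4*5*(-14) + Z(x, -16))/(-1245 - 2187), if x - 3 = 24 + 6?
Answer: -107/1716 ≈ -0.062354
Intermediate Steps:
x = 33 (x = 3 + (24 + 6) = 3 + 30 = 33)
(-4*5*(-14) + Z(x, -16))/(-1245 - 2187) = (-4*5*(-14) - 66)/(-1245 - 2187) = (-20*(-14) - 66)/(-3432) = (280 - 66)*(-1/3432) = 214*(-1/3432) = -107/1716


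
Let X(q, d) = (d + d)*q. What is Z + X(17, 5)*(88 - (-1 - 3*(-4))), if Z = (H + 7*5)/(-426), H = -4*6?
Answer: 5576329/426 ≈ 13090.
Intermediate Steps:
H = -24
X(q, d) = 2*d*q (X(q, d) = (2*d)*q = 2*d*q)
Z = -11/426 (Z = (-24 + 7*5)/(-426) = (-24 + 35)*(-1/426) = 11*(-1/426) = -11/426 ≈ -0.025822)
Z + X(17, 5)*(88 - (-1 - 3*(-4))) = -11/426 + (2*5*17)*(88 - (-1 - 3*(-4))) = -11/426 + 170*(88 - (-1 + 12)) = -11/426 + 170*(88 - 1*11) = -11/426 + 170*(88 - 11) = -11/426 + 170*77 = -11/426 + 13090 = 5576329/426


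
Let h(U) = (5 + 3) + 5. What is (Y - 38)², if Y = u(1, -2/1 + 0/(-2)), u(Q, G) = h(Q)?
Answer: 625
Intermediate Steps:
h(U) = 13 (h(U) = 8 + 5 = 13)
u(Q, G) = 13
Y = 13
(Y - 38)² = (13 - 38)² = (-25)² = 625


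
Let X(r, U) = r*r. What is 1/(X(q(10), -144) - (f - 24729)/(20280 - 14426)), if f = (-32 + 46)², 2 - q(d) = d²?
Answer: 5854/56246349 ≈ 0.00010408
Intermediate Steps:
q(d) = 2 - d²
X(r, U) = r²
f = 196 (f = 14² = 196)
1/(X(q(10), -144) - (f - 24729)/(20280 - 14426)) = 1/((2 - 1*10²)² - (196 - 24729)/(20280 - 14426)) = 1/((2 - 1*100)² - (-24533)/5854) = 1/((2 - 100)² - (-24533)/5854) = 1/((-98)² - 1*(-24533/5854)) = 1/(9604 + 24533/5854) = 1/(56246349/5854) = 5854/56246349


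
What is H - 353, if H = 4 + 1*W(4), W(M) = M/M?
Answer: -348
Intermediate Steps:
W(M) = 1
H = 5 (H = 4 + 1*1 = 4 + 1 = 5)
H - 353 = 5 - 353 = -348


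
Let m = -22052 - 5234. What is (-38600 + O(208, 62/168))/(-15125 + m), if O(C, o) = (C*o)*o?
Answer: 17010107/18703251 ≈ 0.90947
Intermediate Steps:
O(C, o) = C*o²
m = -27286
(-38600 + O(208, 62/168))/(-15125 + m) = (-38600 + 208*(62/168)²)/(-15125 - 27286) = (-38600 + 208*(62*(1/168))²)/(-42411) = (-38600 + 208*(31/84)²)*(-1/42411) = (-38600 + 208*(961/7056))*(-1/42411) = (-38600 + 12493/441)*(-1/42411) = -17010107/441*(-1/42411) = 17010107/18703251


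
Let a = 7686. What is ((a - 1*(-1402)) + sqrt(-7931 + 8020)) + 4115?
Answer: 13203 + sqrt(89) ≈ 13212.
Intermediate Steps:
((a - 1*(-1402)) + sqrt(-7931 + 8020)) + 4115 = ((7686 - 1*(-1402)) + sqrt(-7931 + 8020)) + 4115 = ((7686 + 1402) + sqrt(89)) + 4115 = (9088 + sqrt(89)) + 4115 = 13203 + sqrt(89)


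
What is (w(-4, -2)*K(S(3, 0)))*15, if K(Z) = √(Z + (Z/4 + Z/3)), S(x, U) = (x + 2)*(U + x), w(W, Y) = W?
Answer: -30*√95 ≈ -292.40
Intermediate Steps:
S(x, U) = (2 + x)*(U + x)
K(Z) = √57*√Z/6 (K(Z) = √(Z + (Z*(¼) + Z*(⅓))) = √(Z + (Z/4 + Z/3)) = √(Z + 7*Z/12) = √(19*Z/12) = √57*√Z/6)
(w(-4, -2)*K(S(3, 0)))*15 = -2*√57*√(3² + 2*0 + 2*3 + 0*3)/3*15 = -2*√57*√(9 + 0 + 6 + 0)/3*15 = -2*√57*√15/3*15 = -2*√95*15 = -30*√95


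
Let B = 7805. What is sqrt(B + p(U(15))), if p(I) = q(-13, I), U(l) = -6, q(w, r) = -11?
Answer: 3*sqrt(866) ≈ 88.284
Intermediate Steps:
p(I) = -11
sqrt(B + p(U(15))) = sqrt(7805 - 11) = sqrt(7794) = 3*sqrt(866)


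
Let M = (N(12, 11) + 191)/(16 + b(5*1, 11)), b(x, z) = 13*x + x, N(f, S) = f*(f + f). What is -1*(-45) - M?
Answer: 3391/86 ≈ 39.430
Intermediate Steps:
N(f, S) = 2*f**2 (N(f, S) = f*(2*f) = 2*f**2)
b(x, z) = 14*x
M = 479/86 (M = (2*12**2 + 191)/(16 + 14*(5*1)) = (2*144 + 191)/(16 + 14*5) = (288 + 191)/(16 + 70) = 479/86 ≈ 5.5698)
-1*(-45) - M = -1*(-45) - 1*479/86 = 45 - 479/86 = 3391/86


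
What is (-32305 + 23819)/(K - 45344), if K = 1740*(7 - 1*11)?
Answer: 4243/26152 ≈ 0.16224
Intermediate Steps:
K = -6960 (K = 1740*(7 - 11) = 1740*(-4) = -6960)
(-32305 + 23819)/(K - 45344) = (-32305 + 23819)/(-6960 - 45344) = -8486/(-52304) = -8486*(-1/52304) = 4243/26152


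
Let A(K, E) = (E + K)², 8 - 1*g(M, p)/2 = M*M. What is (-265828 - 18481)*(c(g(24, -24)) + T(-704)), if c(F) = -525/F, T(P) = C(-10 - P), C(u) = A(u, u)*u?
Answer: -431824562827379089/1136 ≈ -3.8013e+14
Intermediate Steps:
g(M, p) = 16 - 2*M² (g(M, p) = 16 - 2*M*M = 16 - 2*M²)
C(u) = 4*u³ (C(u) = (u + u)²*u = (2*u)²*u = (4*u²)*u = 4*u³)
T(P) = 4*(-10 - P)³
(-265828 - 18481)*(c(g(24, -24)) + T(-704)) = (-265828 - 18481)*(-525/(16 - 2*24²) + 4*(-10 - 1*(-704))³) = -284309*(-525/(16 - 2*576) + 4*(-10 + 704)³) = -284309*(-525/(16 - 1152) + 4*694³) = -284309*(-525/(-1136) + 4*334255384) = -284309*(-525*(-1/1136) + 1337021536) = -284309*(525/1136 + 1337021536) = -284309*1518856465421/1136 = -431824562827379089/1136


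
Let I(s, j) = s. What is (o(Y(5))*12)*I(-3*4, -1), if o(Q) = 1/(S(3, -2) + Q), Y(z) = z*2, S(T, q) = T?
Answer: -144/13 ≈ -11.077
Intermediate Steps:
Y(z) = 2*z
o(Q) = 1/(3 + Q)
(o(Y(5))*12)*I(-3*4, -1) = (12/(3 + 2*5))*(-3*4) = (12/(3 + 10))*(-12) = (12/13)*(-12) = -144/13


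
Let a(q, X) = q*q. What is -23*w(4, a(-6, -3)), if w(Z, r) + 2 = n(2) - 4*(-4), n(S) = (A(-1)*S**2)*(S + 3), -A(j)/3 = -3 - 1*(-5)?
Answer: 2438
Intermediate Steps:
A(j) = -6 (A(j) = -3*(-3 - 1*(-5)) = -3*(-3 + 5) = -3*2 = -6)
n(S) = -6*S**2*(3 + S) (n(S) = (-6*S**2)*(S + 3) = (-6*S**2)*(3 + S) = -6*S**2*(3 + S))
a(q, X) = q**2
w(Z, r) = -106 (w(Z, r) = -2 + (6*2**2*(-3 - 1*2) - 4*(-4)) = -2 + (6*4*(-3 - 2) + 16) = -2 + (6*4*(-5) + 16) = -2 + (-120 + 16) = -2 - 104 = -106)
-23*w(4, a(-6, -3)) = -23*(-106) = 2438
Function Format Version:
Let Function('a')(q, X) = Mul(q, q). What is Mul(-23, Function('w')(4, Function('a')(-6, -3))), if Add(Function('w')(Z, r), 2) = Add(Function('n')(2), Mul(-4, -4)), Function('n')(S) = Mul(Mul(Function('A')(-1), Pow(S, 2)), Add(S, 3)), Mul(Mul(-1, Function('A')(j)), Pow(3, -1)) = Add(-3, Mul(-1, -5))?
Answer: 2438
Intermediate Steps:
Function('A')(j) = -6 (Function('A')(j) = Mul(-3, Add(-3, Mul(-1, -5))) = Mul(-3, Add(-3, 5)) = Mul(-3, 2) = -6)
Function('n')(S) = Mul(-6, Pow(S, 2), Add(3, S)) (Function('n')(S) = Mul(Mul(-6, Pow(S, 2)), Add(S, 3)) = Mul(Mul(-6, Pow(S, 2)), Add(3, S)) = Mul(-6, Pow(S, 2), Add(3, S)))
Function('a')(q, X) = Pow(q, 2)
Function('w')(Z, r) = -106 (Function('w')(Z, r) = Add(-2, Add(Mul(6, Pow(2, 2), Add(-3, Mul(-1, 2))), Mul(-4, -4))) = Add(-2, Add(Mul(6, 4, Add(-3, -2)), 16)) = Add(-2, Add(Mul(6, 4, -5), 16)) = Add(-2, Add(-120, 16)) = Add(-2, -104) = -106)
Mul(-23, Function('w')(4, Function('a')(-6, -3))) = Mul(-23, -106) = 2438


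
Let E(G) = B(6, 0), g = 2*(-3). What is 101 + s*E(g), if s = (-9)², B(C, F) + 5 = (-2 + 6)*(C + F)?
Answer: 1640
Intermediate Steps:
g = -6
B(C, F) = -5 + 4*C + 4*F (B(C, F) = -5 + (-2 + 6)*(C + F) = -5 + 4*(C + F) = -5 + (4*C + 4*F) = -5 + 4*C + 4*F)
E(G) = 19 (E(G) = -5 + 4*6 + 4*0 = -5 + 24 + 0 = 19)
s = 81
101 + s*E(g) = 101 + 81*19 = 101 + 1539 = 1640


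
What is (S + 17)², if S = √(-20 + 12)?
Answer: 281 + 68*I*√2 ≈ 281.0 + 96.167*I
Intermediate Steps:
S = 2*I*√2 (S = √(-8) = 2*I*√2 ≈ 2.8284*I)
(S + 17)² = (2*I*√2 + 17)² = (17 + 2*I*√2)²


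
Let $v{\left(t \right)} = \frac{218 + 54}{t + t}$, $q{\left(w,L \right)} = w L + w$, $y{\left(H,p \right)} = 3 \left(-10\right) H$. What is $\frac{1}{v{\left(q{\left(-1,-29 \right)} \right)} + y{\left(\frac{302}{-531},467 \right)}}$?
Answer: $\frac{1239}{27158} \approx 0.045622$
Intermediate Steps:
$y{\left(H,p \right)} = - 30 H$
$q{\left(w,L \right)} = w + L w$ ($q{\left(w,L \right)} = L w + w = w + L w$)
$v{\left(t \right)} = \frac{136}{t}$ ($v{\left(t \right)} = \frac{272}{2 t} = 272 \frac{1}{2 t} = \frac{136}{t}$)
$\frac{1}{v{\left(q{\left(-1,-29 \right)} \right)} + y{\left(\frac{302}{-531},467 \right)}} = \frac{1}{\frac{136}{\left(-1\right) \left(1 - 29\right)} - 30 \frac{302}{-531}} = \frac{1}{\frac{136}{\left(-1\right) \left(-28\right)} - 30 \cdot 302 \left(- \frac{1}{531}\right)} = \frac{1}{\frac{136}{28} - - \frac{3020}{177}} = \frac{1}{136 \cdot \frac{1}{28} + \frac{3020}{177}} = \frac{1}{\frac{34}{7} + \frac{3020}{177}} = \frac{1}{\frac{27158}{1239}} = \frac{1239}{27158}$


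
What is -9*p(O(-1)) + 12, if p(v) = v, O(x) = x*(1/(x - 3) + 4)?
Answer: 183/4 ≈ 45.750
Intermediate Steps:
O(x) = x*(4 + 1/(-3 + x)) (O(x) = x*(1/(-3 + x) + 4) = x*(4 + 1/(-3 + x)))
-9*p(O(-1)) + 12 = -(-9)*(-11 + 4*(-1))/(-3 - 1) + 12 = -(-9)*(-11 - 4)/(-4) + 12 = -(-9)*(-1)*(-15)/4 + 12 = -9*(-15/4) + 12 = 135/4 + 12 = 183/4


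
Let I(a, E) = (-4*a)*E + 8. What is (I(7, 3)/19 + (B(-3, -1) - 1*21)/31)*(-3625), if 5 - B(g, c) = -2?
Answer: 500250/31 ≈ 16137.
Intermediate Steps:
B(g, c) = 7 (B(g, c) = 5 - 1*(-2) = 5 + 2 = 7)
I(a, E) = 8 - 4*E*a (I(a, E) = -4*E*a + 8 = 8 - 4*E*a)
(I(7, 3)/19 + (B(-3, -1) - 1*21)/31)*(-3625) = ((8 - 4*3*7)/19 + (7 - 1*21)/31)*(-3625) = ((8 - 84)*(1/19) + (7 - 21)*(1/31))*(-3625) = (-76*1/19 - 14*1/31)*(-3625) = (-4 - 14/31)*(-3625) = -138/31*(-3625) = 500250/31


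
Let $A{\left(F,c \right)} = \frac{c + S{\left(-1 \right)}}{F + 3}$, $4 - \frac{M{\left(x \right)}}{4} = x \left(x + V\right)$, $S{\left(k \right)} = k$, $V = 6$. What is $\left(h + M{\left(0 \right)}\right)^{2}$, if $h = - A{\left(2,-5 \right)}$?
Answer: $\frac{7396}{25} \approx 295.84$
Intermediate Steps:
$M{\left(x \right)} = 16 - 4 x \left(6 + x\right)$ ($M{\left(x \right)} = 16 - 4 x \left(x + 6\right) = 16 - 4 x \left(6 + x\right)$)
$A{\left(F,c \right)} = \frac{-1 + c}{3 + F}$ ($A{\left(F,c \right)} = \frac{c - 1}{F + 3} = \frac{-1 + c}{3 + F}$)
$h = \frac{6}{5}$ ($h = - \frac{-1 - 5}{3 + 2} = - \frac{-6}{5} = \left(-1\right) \left(- \frac{6}{5}\right) = \frac{6}{5} \approx 1.2$)
$\left(h + M{\left(0 \right)}\right)^{2} = \left(\frac{6}{5} - \left(-16 + 4 \cdot 0^{2}\right)\right)^{2} = \left(\frac{6}{5} + \left(16 + 0 - 0\right)\right)^{2} = \left(\frac{6}{5} + \left(16 + 0 + 0\right)\right)^{2} = \left(\frac{6}{5} + 16\right)^{2} = \left(\frac{86}{5}\right)^{2} = \frac{7396}{25}$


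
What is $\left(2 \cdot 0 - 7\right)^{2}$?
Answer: $49$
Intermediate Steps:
$\left(2 \cdot 0 - 7\right)^{2} = \left(0 - 7\right)^{2} = \left(-7\right)^{2} = 49$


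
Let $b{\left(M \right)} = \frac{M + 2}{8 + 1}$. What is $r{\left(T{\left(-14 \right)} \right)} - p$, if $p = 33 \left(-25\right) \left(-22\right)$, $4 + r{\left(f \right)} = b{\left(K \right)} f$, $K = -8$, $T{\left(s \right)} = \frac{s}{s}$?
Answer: $- \frac{54464}{3} \approx -18155.0$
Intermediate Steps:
$T{\left(s \right)} = 1$
$b{\left(M \right)} = \frac{2}{9} + \frac{M}{9}$ ($b{\left(M \right)} = \frac{2 + M}{9} = \left(2 + M\right) \frac{1}{9} = \frac{2}{9} + \frac{M}{9}$)
$r{\left(f \right)} = -4 - \frac{2 f}{3}$ ($r{\left(f \right)} = -4 + \left(\frac{2}{9} + \frac{1}{9} \left(-8\right)\right) f = -4 + \left(\frac{2}{9} - \frac{8}{9}\right) f = -4 - \frac{2 f}{3}$)
$p = 18150$ ($p = \left(-825\right) \left(-22\right) = 18150$)
$r{\left(T{\left(-14 \right)} \right)} - p = \left(-4 - \frac{2}{3}\right) - 18150 = - \frac{14}{3} - 18150 = - \frac{54464}{3}$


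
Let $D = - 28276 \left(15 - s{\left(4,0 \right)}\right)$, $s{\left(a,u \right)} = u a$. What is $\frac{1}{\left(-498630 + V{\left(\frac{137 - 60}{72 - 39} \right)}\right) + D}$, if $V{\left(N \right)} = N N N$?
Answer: $- \frac{27}{24914447} \approx -1.0837 \cdot 10^{-6}$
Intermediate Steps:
$s{\left(a,u \right)} = a u$
$V{\left(N \right)} = N^{3}$ ($V{\left(N \right)} = N^{2} N = N^{3}$)
$D = -424140$ ($D = - 28276 \left(15 - 4 \cdot 0\right) = - 28276 \left(15 - 0\right) = - 28276 \left(15 + 0\right) = \left(-28276\right) 15 = -424140$)
$\frac{1}{\left(-498630 + V{\left(\frac{137 - 60}{72 - 39} \right)}\right) + D} = \frac{1}{\left(-498630 + \left(\frac{137 - 60}{72 - 39}\right)^{3}\right) - 424140} = \frac{1}{\left(-498630 + \left(\frac{77}{33}\right)^{3}\right) - 424140} = \frac{1}{\left(-498630 + \left(77 \cdot \frac{1}{33}\right)^{3}\right) - 424140} = \frac{1}{\left(-498630 + \left(\frac{7}{3}\right)^{3}\right) - 424140} = \frac{1}{\left(-498630 + \frac{343}{27}\right) - 424140} = \frac{1}{- \frac{13462667}{27} - 424140} = \frac{1}{- \frac{24914447}{27}} = - \frac{27}{24914447}$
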